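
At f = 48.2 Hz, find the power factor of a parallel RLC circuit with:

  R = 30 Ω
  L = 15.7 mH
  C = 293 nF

Step 1 — Angular frequency: ω = 2π·f = 2π·48.2 = 302.8 rad/s.
Step 2 — Component impedances:
  R: Z = R = 30 Ω
  L: Z = jωL = j·302.8·0.0157 = 0 + j4.755 Ω
  C: Z = 1/(jωC) = -j/(ω·C) = 0 - j1.127e+04 Ω
Step 3 — Parallel combination: 1/Z_total = 1/R + 1/L + 1/C; Z_total = 0.7357 + j4.64 Ω = 4.698∠81.0° Ω.
Step 4 — Power factor: PF = cos(φ) = Re(Z)/|Z| = 0.7357/4.698 = 0.1566.
Step 5 — Type: Im(Z) = 4.64 ⇒ lagging (phase φ = 81.0°).

PF = 0.1566 (lagging, φ = 81.0°)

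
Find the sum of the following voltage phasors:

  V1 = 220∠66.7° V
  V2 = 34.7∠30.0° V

Step 1 — Convert each phasor to rectangular form:
  V1 = 220·(cos(66.7°) + j·sin(66.7°)) = 87.02 + j202.1 V
  V2 = 34.7·(cos(30.0°) + j·sin(30.0°)) = 30.05 + j17.35 V
Step 2 — Sum components: V_total = 117.1 + j219.4 V.
Step 3 — Convert to polar: |V_total| = 248.7 V, ∠V_total = 61.9°.

V_total = 248.7∠61.9° V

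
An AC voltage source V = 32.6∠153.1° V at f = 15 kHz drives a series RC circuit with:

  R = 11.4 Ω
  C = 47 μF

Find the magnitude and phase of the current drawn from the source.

Step 1 — Angular frequency: ω = 2π·f = 2π·1.5e+04 = 9.425e+04 rad/s.
Step 2 — Component impedances:
  R: Z = R = 11.4 Ω
  C: Z = 1/(jωC) = -j/(ω·C) = 0 - j0.2258 Ω
Step 3 — Series combination: Z_total = R + C = 11.4 - j0.2258 Ω = 11.4∠-1.1° Ω.
Step 4 — Source phasor: V = 32.6∠153.1° V = -29.07 + j14.75 V.
Step 5 — Ohm's law: I = V / Z_total = (-29.07 + j14.75) / (11.4 - j0.2258) = -2.575 + j1.243 A.
Step 6 — Convert to polar: |I| = 2.859 A, ∠I = 154.2°.

I = 2.859∠154.2° A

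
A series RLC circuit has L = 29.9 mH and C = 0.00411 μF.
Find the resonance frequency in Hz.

Step 1 — Resonance condition Im(Z)=0 gives ω₀ = 1/√(LC).
Step 2 — ω₀ = 1/√(0.0299·4.11e-09) = 9.021e+04 rad/s.
Step 3 — f₀ = ω₀/(2π) = 1.436e+04 Hz.

f₀ = 1.436e+04 Hz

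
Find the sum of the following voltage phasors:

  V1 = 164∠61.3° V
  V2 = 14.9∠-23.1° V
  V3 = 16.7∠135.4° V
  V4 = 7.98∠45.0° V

Step 1 — Convert each phasor to rectangular form:
  V1 = 164·(cos(61.3°) + j·sin(61.3°)) = 78.76 + j143.9 V
  V2 = 14.9·(cos(-23.1°) + j·sin(-23.1°)) = 13.71 - j5.846 V
  V3 = 16.7·(cos(135.4°) + j·sin(135.4°)) = -11.89 + j11.73 V
  V4 = 7.98·(cos(45.0°) + j·sin(45.0°)) = 5.643 + j5.643 V
Step 2 — Sum components: V_total = 86.21 + j155.4 V.
Step 3 — Convert to polar: |V_total| = 177.7 V, ∠V_total = 61.0°.

V_total = 177.7∠61.0° V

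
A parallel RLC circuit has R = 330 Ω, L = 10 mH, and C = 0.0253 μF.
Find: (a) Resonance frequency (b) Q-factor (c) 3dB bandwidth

Step 1 — Resonance: ω₀ = 1/√(LC) = 1/√(0.01·2.53e-08) = 6.287e+04 rad/s.
Step 2 — f₀ = ω₀/(2π) = 1.001e+04 Hz.
Step 3 — Parallel Q: Q = R/(ω₀L) = 330/(6.287e+04·0.01) = 0.5249.
Step 4 — Bandwidth: Δω = ω₀/Q = 1.198e+05 rad/s; BW = Δω/(2π) = 1.906e+04 Hz.

(a) f₀ = 1.001e+04 Hz  (b) Q = 0.5249  (c) BW = 1.906e+04 Hz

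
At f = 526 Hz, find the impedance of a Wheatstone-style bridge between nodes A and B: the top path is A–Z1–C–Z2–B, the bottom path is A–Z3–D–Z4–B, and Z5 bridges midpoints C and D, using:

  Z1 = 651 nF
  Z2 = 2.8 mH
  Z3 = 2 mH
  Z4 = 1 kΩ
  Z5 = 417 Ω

Step 1 — Angular frequency: ω = 2π·f = 2π·526 = 3305 rad/s.
Step 2 — Component impedances:
  Z1: Z = 1/(jωC) = -j/(ω·C) = 0 - j464.8 Ω
  Z2: Z = jωL = j·3305·0.0028 = 0 + j9.254 Ω
  Z3: Z = jωL = j·3305·0.002 = 0 + j6.61 Ω
  Z4: Z = R = 1000 Ω
  Z5: Z = R = 417 Ω
Step 3 — Bridge requires nodal analysis (the Z5 bridge couples midpoints C and D, so the two paths cannot be reduced to a simple series/parallel combination). Setting node B to ground and injecting 1 A at node A, the 3-node admittance system at A, C, D solves to V_A = Z_AB = 212.4 - j125.4 Ω = 246.7∠-30.5° Ω.

Z = 212.4 - j125.4 Ω = 246.7∠-30.5° Ω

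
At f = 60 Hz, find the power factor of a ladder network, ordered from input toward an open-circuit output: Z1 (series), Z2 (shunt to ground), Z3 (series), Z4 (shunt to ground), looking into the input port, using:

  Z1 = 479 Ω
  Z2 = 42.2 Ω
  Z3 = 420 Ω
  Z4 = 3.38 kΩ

Step 1 — Angular frequency: ω = 2π·f = 2π·60 = 377 rad/s.
Step 2 — Component impedances:
  Z1: Z = R = 479 Ω
  Z2: Z = R = 42.2 Ω
  Z3: Z = R = 420 Ω
  Z4: Z = R = 3380 Ω
Step 3 — Ladder network (open output): work backward from the far end, alternating series and parallel combinations. Z_in = 520.7 Ω = 520.7∠0.0° Ω.
Step 4 — Power factor: PF = cos(φ) = Re(Z)/|Z| = 520.7/520.7 = 1.
Step 5 — Type: Im(Z) = 0 ⇒ unity (phase φ = 0.0°).

PF = 1 (unity, φ = 0.0°)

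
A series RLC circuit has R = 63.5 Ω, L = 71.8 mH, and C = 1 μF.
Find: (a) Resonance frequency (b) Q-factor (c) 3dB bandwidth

Step 1 — Resonance condition Im(Z)=0 gives ω₀ = 1/√(LC).
Step 2 — ω₀ = 1/√(0.0718·1e-06) = 3732 rad/s.
Step 3 — f₀ = ω₀/(2π) = 594 Hz.
Step 4 — Series Q: Q = ω₀L/R = 3732·0.0718/63.5 = 4.22.
Step 5 — 3dB bandwidth: Δω = ω₀/Q = 884.4 rad/s; BW = Δω/(2π) = 140.8 Hz.

(a) f₀ = 594 Hz  (b) Q = 4.22  (c) BW = 140.8 Hz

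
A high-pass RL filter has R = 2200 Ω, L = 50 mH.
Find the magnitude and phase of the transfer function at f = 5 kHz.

Step 1 — Angular frequency: ω = 2π·5000 = 3.142e+04 rad/s.
Step 2 — Transfer function: H(jω) = jωL/(R + jωL).
Step 3 — Numerator jωL = j·1571; denominator R + jωL = 2200 + j1571.
Step 4 — H = 0.3377 + j0.4729.
Step 5 — Magnitude: |H| = 0.5811 (-4.7 dB); phase: φ = 54.5°.

|H| = 0.5811 (-4.7 dB), φ = 54.5°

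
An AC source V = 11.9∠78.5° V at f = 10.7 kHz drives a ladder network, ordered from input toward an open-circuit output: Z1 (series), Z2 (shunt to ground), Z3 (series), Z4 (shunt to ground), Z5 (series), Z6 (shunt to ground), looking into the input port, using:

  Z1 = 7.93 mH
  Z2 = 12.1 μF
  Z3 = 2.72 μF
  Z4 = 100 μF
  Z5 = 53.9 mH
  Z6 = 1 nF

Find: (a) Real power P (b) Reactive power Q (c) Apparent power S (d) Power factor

Step 1 — Angular frequency: ω = 2π·f = 2π·1.07e+04 = 6.723e+04 rad/s.
Step 2 — Component impedances:
  Z1: Z = jωL = j·6.723e+04·0.00793 = 0 + j533.1 Ω
  Z2: Z = 1/(jωC) = -j/(ω·C) = 0 - j1.229 Ω
  Z3: Z = 1/(jωC) = -j/(ω·C) = 0 - j5.468 Ω
  Z4: Z = 1/(jωC) = -j/(ω·C) = 0 - j0.1487 Ω
  Z5: Z = jωL = j·6.723e+04·0.0539 = 0 + j3624 Ω
  Z6: Z = 1/(jωC) = -j/(ω·C) = 0 - j1.487e+04 Ω
Step 3 — Ladder network (open output): work backward from the far end, alternating series and parallel combinations. Z_in = 0 + j532.1 Ω = 532.1∠90.0° Ω.
Step 4 — Source phasor: V = 11.9∠78.5° V = 2.372 + j11.66 V.
Step 5 — Current: I = V / Z = 0.02191 - j0.004458 A = 0.02236∠-11.5° A.
Step 6 — Complex power: S = V·I* = 0 + j0.2661 VA.
Step 7 — Real power: P = Re(S) = 0 W.
Step 8 — Reactive power: Q = Im(S) = 0.2661 VAR.
Step 9 — Apparent power: |S| = 0.2661 VA.
Step 10 — Power factor: PF = P/|S| = 0 (lagging).

(a) P = 0 W  (b) Q = 0.2661 VAR  (c) S = 0.2661 VA  (d) PF = 0 (lagging)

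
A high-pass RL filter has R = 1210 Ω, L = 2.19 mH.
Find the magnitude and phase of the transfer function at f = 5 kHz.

Step 1 — Angular frequency: ω = 2π·5000 = 3.142e+04 rad/s.
Step 2 — Transfer function: H(jω) = jωL/(R + jωL).
Step 3 — Numerator jωL = j·68.8; denominator R + jωL = 1210 + j68.8.
Step 4 — H = 0.003223 + j0.05668.
Step 5 — Magnitude: |H| = 0.05677 (-24.9 dB); phase: φ = 86.7°.

|H| = 0.05677 (-24.9 dB), φ = 86.7°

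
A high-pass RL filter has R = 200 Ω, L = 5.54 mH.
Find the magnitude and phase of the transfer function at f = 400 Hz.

Step 1 — Angular frequency: ω = 2π·400 = 2513 rad/s.
Step 2 — Transfer function: H(jω) = jωL/(R + jωL).
Step 3 — Numerator jωL = j·13.92; denominator R + jωL = 200 + j13.92.
Step 4 — H = 0.004823 + j0.06928.
Step 5 — Magnitude: |H| = 0.06945 (-23.2 dB); phase: φ = 86.0°.

|H| = 0.06945 (-23.2 dB), φ = 86.0°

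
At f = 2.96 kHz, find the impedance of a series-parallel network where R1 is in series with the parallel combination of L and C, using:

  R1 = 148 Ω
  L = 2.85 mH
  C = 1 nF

Step 1 — Angular frequency: ω = 2π·f = 2π·2960 = 1.86e+04 rad/s.
Step 2 — Component impedances:
  R1: Z = R = 148 Ω
  L: Z = jωL = j·1.86e+04·0.00285 = 0 + j53 Ω
  C: Z = 1/(jωC) = -j/(ω·C) = 0 - j5.377e+04 Ω
Step 3 — Parallel branch: L || C = 1/(1/L + 1/C) = 0 + j53.06 Ω.
Step 4 — Series with R1: Z_total = R1 + (L || C) = 148 + j53.06 Ω = 157.2∠19.7° Ω.

Z = 148 + j53.06 Ω = 157.2∠19.7° Ω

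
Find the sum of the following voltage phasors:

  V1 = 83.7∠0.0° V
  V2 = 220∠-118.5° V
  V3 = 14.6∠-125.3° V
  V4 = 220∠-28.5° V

Step 1 — Convert each phasor to rectangular form:
  V1 = 83.7·(cos(0.0°) + j·sin(0.0°)) = 83.7 V
  V2 = 220·(cos(-118.5°) + j·sin(-118.5°)) = -105 - j193.3 V
  V3 = 14.6·(cos(-125.3°) + j·sin(-125.3°)) = -8.437 - j11.92 V
  V4 = 220·(cos(-28.5°) + j·sin(-28.5°)) = 193.3 - j105 V
Step 2 — Sum components: V_total = 163.6 - j310.2 V.
Step 3 — Convert to polar: |V_total| = 350.7 V, ∠V_total = -62.2°.

V_total = 350.7∠-62.2° V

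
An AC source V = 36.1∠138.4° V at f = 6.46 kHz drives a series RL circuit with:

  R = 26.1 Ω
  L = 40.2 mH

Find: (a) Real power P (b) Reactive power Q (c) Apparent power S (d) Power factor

Step 1 — Angular frequency: ω = 2π·f = 2π·6460 = 4.059e+04 rad/s.
Step 2 — Component impedances:
  R: Z = R = 26.1 Ω
  L: Z = jωL = j·4.059e+04·0.0402 = 0 + j1632 Ω
Step 3 — Series combination: Z_total = R + L = 26.1 + j1632 Ω = 1632∠89.1° Ω.
Step 4 — Source phasor: V = 36.1∠138.4° V = -27 + j23.97 V.
Step 5 — Current: I = V / Z = 0.01442 + j0.01678 A = 0.02212∠49.3° A.
Step 6 — Complex power: S = V·I* = 0.01277 + j0.7985 VA.
Step 7 — Real power: P = Re(S) = 0.01277 W.
Step 8 — Reactive power: Q = Im(S) = 0.7985 VAR.
Step 9 — Apparent power: |S| = 0.7986 VA.
Step 10 — Power factor: PF = P/|S| = 0.01599 (lagging).

(a) P = 0.01277 W  (b) Q = 0.7985 VAR  (c) S = 0.7986 VA  (d) PF = 0.01599 (lagging)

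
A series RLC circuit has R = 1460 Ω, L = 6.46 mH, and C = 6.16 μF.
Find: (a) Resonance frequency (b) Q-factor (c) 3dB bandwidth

Step 1 — Resonance: ω₀ = 1/√(LC) = 1/√(0.00646·6.16e-06) = 5013 rad/s.
Step 2 — f₀ = ω₀/(2π) = 797.8 Hz.
Step 3 — Series Q: Q = ω₀L/R = 5013·0.00646/1460 = 0.02218.
Step 4 — Bandwidth: Δω = ω₀/Q = 2.26e+05 rad/s; BW = Δω/(2π) = 3.597e+04 Hz.

(a) f₀ = 797.8 Hz  (b) Q = 0.02218  (c) BW = 3.597e+04 Hz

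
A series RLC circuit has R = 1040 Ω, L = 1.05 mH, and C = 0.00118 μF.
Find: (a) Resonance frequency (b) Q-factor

Step 1 — Resonance condition Im(Z)=0 gives ω₀ = 1/√(LC).
Step 2 — ω₀ = 1/√(0.00105·1.18e-09) = 8.984e+05 rad/s.
Step 3 — f₀ = ω₀/(2π) = 1.43e+05 Hz.
Step 4 — Series Q: Q = ω₀L/R = 8.984e+05·0.00105/1040 = 0.907.

(a) f₀ = 1.43e+05 Hz  (b) Q = 0.907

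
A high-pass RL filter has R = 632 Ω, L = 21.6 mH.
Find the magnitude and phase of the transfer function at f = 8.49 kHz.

Step 1 — Angular frequency: ω = 2π·8490 = 5.334e+04 rad/s.
Step 2 — Transfer function: H(jω) = jωL/(R + jωL).
Step 3 — Numerator jωL = j·1152; denominator R + jωL = 632 + j1152.
Step 4 — H = 0.7687 + j0.4216.
Step 5 — Magnitude: |H| = 0.8768 (-1.1 dB); phase: φ = 28.7°.

|H| = 0.8768 (-1.1 dB), φ = 28.7°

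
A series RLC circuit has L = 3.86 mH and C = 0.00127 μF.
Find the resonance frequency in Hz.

Step 1 — Resonance condition Im(Z)=0 gives ω₀ = 1/√(LC).
Step 2 — ω₀ = 1/√(0.00386·1.27e-09) = 4.517e+05 rad/s.
Step 3 — f₀ = ω₀/(2π) = 7.188e+04 Hz.

f₀ = 7.188e+04 Hz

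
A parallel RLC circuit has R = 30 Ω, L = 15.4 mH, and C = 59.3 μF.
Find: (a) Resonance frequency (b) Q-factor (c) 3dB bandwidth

Step 1 — Resonance: ω₀ = 1/√(LC) = 1/√(0.0154·5.93e-05) = 1046 rad/s.
Step 2 — f₀ = ω₀/(2π) = 166.5 Hz.
Step 3 — Parallel Q: Q = R/(ω₀L) = 30/(1046·0.0154) = 1.862.
Step 4 — Bandwidth: Δω = ω₀/Q = 562.1 rad/s; BW = Δω/(2π) = 89.46 Hz.

(a) f₀ = 166.5 Hz  (b) Q = 1.862  (c) BW = 89.46 Hz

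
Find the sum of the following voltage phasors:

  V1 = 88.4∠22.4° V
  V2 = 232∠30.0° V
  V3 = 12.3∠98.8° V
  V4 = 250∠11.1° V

Step 1 — Convert each phasor to rectangular form:
  V1 = 88.4·(cos(22.4°) + j·sin(22.4°)) = 81.73 + j33.69 V
  V2 = 232·(cos(30.0°) + j·sin(30.0°)) = 200.9 + j116 V
  V3 = 12.3·(cos(98.8°) + j·sin(98.8°)) = -1.882 + j12.16 V
  V4 = 250·(cos(11.1°) + j·sin(11.1°)) = 245.3 + j48.13 V
Step 2 — Sum components: V_total = 526.1 + j210 V.
Step 3 — Convert to polar: |V_total| = 566.4 V, ∠V_total = 21.8°.

V_total = 566.4∠21.8° V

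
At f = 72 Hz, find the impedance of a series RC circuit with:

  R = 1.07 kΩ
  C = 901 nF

Step 1 — Angular frequency: ω = 2π·f = 2π·72 = 452.4 rad/s.
Step 2 — Component impedances:
  R: Z = R = 1070 Ω
  C: Z = 1/(jωC) = -j/(ω·C) = 0 - j2453 Ω
Step 3 — Series combination: Z_total = R + C = 1070 - j2453 Ω = 2677∠-66.4° Ω.

Z = 1070 - j2453 Ω = 2677∠-66.4° Ω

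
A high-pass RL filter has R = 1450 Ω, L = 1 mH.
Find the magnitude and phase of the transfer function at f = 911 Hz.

Step 1 — Angular frequency: ω = 2π·911 = 5724 rad/s.
Step 2 — Transfer function: H(jω) = jωL/(R + jωL).
Step 3 — Numerator jωL = j·5.724; denominator R + jωL = 1450 + j5.724.
Step 4 — H = 1.558e-05 + j0.003948.
Step 5 — Magnitude: |H| = 0.003948 (-48.1 dB); phase: φ = 89.8°.

|H| = 0.003948 (-48.1 dB), φ = 89.8°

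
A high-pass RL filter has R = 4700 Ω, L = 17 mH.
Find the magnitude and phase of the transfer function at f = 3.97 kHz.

Step 1 — Angular frequency: ω = 2π·3970 = 2.494e+04 rad/s.
Step 2 — Transfer function: H(jω) = jωL/(R + jωL).
Step 3 — Numerator jωL = j·424.1; denominator R + jωL = 4700 + j424.1.
Step 4 — H = 0.008075 + j0.0895.
Step 5 — Magnitude: |H| = 0.08986 (-20.9 dB); phase: φ = 84.8°.

|H| = 0.08986 (-20.9 dB), φ = 84.8°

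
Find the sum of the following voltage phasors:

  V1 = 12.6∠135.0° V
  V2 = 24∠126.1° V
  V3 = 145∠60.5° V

Step 1 — Convert each phasor to rectangular form:
  V1 = 12.6·(cos(135.0°) + j·sin(135.0°)) = -8.91 + j8.91 V
  V2 = 24·(cos(126.1°) + j·sin(126.1°)) = -14.14 + j19.39 V
  V3 = 145·(cos(60.5°) + j·sin(60.5°)) = 71.4 + j126.2 V
Step 2 — Sum components: V_total = 48.35 + j154.5 V.
Step 3 — Convert to polar: |V_total| = 161.9 V, ∠V_total = 72.6°.

V_total = 161.9∠72.6° V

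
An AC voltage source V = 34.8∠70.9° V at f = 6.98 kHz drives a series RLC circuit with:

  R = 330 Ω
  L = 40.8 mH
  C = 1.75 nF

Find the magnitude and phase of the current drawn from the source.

Step 1 — Angular frequency: ω = 2π·f = 2π·6980 = 4.386e+04 rad/s.
Step 2 — Component impedances:
  R: Z = R = 330 Ω
  L: Z = jωL = j·4.386e+04·0.0408 = 0 + j1789 Ω
  C: Z = 1/(jωC) = -j/(ω·C) = 0 - j1.303e+04 Ω
Step 3 — Series combination: Z_total = R + L + C = 330 - j1.124e+04 Ω = 1.124e+04∠-88.3° Ω.
Step 4 — Source phasor: V = 34.8∠70.9° V = 11.39 + j32.88 V.
Step 5 — Ohm's law: I = V / Z_total = (11.39 + j32.88) / (330 - j1.124e+04) = -0.002893 + j0.001098 A.
Step 6 — Convert to polar: |I| = 0.003095 A, ∠I = 159.2°.

I = 0.003095∠159.2° A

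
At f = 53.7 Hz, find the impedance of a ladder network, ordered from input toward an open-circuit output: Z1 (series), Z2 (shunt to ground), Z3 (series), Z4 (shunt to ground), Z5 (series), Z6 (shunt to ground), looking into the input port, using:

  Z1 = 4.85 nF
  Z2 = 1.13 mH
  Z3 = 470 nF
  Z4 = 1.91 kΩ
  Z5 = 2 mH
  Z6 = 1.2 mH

Step 1 — Angular frequency: ω = 2π·f = 2π·53.7 = 337.4 rad/s.
Step 2 — Component impedances:
  Z1: Z = 1/(jωC) = -j/(ω·C) = 0 - j6.111e+05 Ω
  Z2: Z = jωL = j·337.4·0.00113 = 0 + j0.3813 Ω
  Z3: Z = 1/(jωC) = -j/(ω·C) = 0 - j6306 Ω
  Z4: Z = R = 1910 Ω
  Z5: Z = jωL = j·337.4·0.002 = 0 + j0.6748 Ω
  Z6: Z = jωL = j·337.4·0.0012 = 0 + j0.4049 Ω
Step 3 — Ladder network (open output): work backward from the far end, alternating series and parallel combinations. Z_in = 0 - j6.111e+05 Ω = 6.111e+05∠-90.0° Ω.

Z = 0 - j6.111e+05 Ω = 6.111e+05∠-90.0° Ω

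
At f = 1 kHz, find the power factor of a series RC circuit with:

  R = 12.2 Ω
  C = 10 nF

Step 1 — Angular frequency: ω = 2π·f = 2π·1000 = 6283 rad/s.
Step 2 — Component impedances:
  R: Z = R = 12.2 Ω
  C: Z = 1/(jωC) = -j/(ω·C) = 0 - j1.592e+04 Ω
Step 3 — Series combination: Z_total = R + C = 12.2 - j1.592e+04 Ω = 1.592e+04∠-90.0° Ω.
Step 4 — Power factor: PF = cos(φ) = Re(Z)/|Z| = 12.2/15915.5 = 0.0007665.
Step 5 — Type: Im(Z) = -1.592e+04 ⇒ leading (phase φ = -90.0°).

PF = 0.0007665 (leading, φ = -90.0°)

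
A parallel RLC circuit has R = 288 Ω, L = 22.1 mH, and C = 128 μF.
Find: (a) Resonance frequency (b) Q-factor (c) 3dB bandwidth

Step 1 — Resonance: ω₀ = 1/√(LC) = 1/√(0.0221·0.000128) = 594.6 rad/s.
Step 2 — f₀ = ω₀/(2π) = 94.63 Hz.
Step 3 — Parallel Q: Q = R/(ω₀L) = 288/(594.6·0.0221) = 21.92.
Step 4 — Bandwidth: Δω = ω₀/Q = 27.13 rad/s; BW = Δω/(2π) = 4.317 Hz.

(a) f₀ = 94.63 Hz  (b) Q = 21.92  (c) BW = 4.317 Hz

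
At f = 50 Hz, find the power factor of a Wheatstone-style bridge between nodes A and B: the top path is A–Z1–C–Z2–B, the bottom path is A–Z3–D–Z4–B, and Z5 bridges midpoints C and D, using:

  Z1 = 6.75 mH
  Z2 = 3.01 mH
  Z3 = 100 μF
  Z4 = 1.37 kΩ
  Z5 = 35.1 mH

Step 1 — Angular frequency: ω = 2π·f = 2π·50 = 314.2 rad/s.
Step 2 — Component impedances:
  Z1: Z = jωL = j·314.2·0.00675 = 0 + j2.121 Ω
  Z2: Z = jωL = j·314.2·0.00301 = 0 + j0.9456 Ω
  Z3: Z = 1/(jωC) = -j/(ω·C) = 0 - j31.83 Ω
  Z4: Z = R = 1370 Ω
  Z5: Z = jωL = j·314.2·0.0351 = 0 + j11.03 Ω
Step 3 — Bridge requires nodal analysis (the Z5 bridge couples midpoints C and D, so the two paths cannot be reduced to a simple series/parallel combination). Setting node B to ground and injecting 1 A at node A, the 3-node admittance system at A, C, D solves to V_A = Z_AB = 6.831e-05 + j3.307 Ω = 3.307∠90.0° Ω.
Step 4 — Power factor: PF = cos(φ) = Re(Z)/|Z| = 6.831e-05/3.307 = 2.066e-05.
Step 5 — Type: Im(Z) = 3.307 ⇒ lagging (phase φ = 90.0°).

PF = 2.066e-05 (lagging, φ = 90.0°)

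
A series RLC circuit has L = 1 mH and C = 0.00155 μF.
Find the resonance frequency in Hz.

Step 1 — Resonance condition Im(Z)=0 gives ω₀ = 1/√(LC).
Step 2 — ω₀ = 1/√(0.001·1.55e-09) = 8.032e+05 rad/s.
Step 3 — f₀ = ω₀/(2π) = 1.278e+05 Hz.

f₀ = 1.278e+05 Hz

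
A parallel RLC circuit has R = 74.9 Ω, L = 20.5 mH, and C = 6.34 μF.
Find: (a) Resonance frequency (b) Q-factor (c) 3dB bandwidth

Step 1 — Resonance: ω₀ = 1/√(LC) = 1/√(0.0205·6.34e-06) = 2774 rad/s.
Step 2 — f₀ = ω₀/(2π) = 441.5 Hz.
Step 3 — Parallel Q: Q = R/(ω₀L) = 74.9/(2774·0.0205) = 1.317.
Step 4 — Bandwidth: Δω = ω₀/Q = 2106 rad/s; BW = Δω/(2π) = 335.2 Hz.

(a) f₀ = 441.5 Hz  (b) Q = 1.317  (c) BW = 335.2 Hz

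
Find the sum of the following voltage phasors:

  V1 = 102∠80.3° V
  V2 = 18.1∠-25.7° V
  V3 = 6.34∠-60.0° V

Step 1 — Convert each phasor to rectangular form:
  V1 = 102·(cos(80.3°) + j·sin(80.3°)) = 17.19 + j100.5 V
  V2 = 18.1·(cos(-25.7°) + j·sin(-25.7°)) = 16.31 - j7.849 V
  V3 = 6.34·(cos(-60.0°) + j·sin(-60.0°)) = 3.17 - j5.491 V
Step 2 — Sum components: V_total = 36.67 + j87.2 V.
Step 3 — Convert to polar: |V_total| = 94.6 V, ∠V_total = 67.2°.

V_total = 94.6∠67.2° V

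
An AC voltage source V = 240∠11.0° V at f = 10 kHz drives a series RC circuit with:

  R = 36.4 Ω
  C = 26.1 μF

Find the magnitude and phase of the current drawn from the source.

Step 1 — Angular frequency: ω = 2π·f = 2π·1e+04 = 6.283e+04 rad/s.
Step 2 — Component impedances:
  R: Z = R = 36.4 Ω
  C: Z = 1/(jωC) = -j/(ω·C) = 0 - j0.6098 Ω
Step 3 — Series combination: Z_total = R + C = 36.4 - j0.6098 Ω = 36.41∠-1.0° Ω.
Step 4 — Source phasor: V = 240∠11.0° V = 235.6 + j45.79 V.
Step 5 — Ohm's law: I = V / Z_total = (235.6 + j45.79) / (36.4 - j0.6098) = 6.449 + j1.366 A.
Step 6 — Convert to polar: |I| = 6.592 A, ∠I = 12.0°.

I = 6.592∠12.0° A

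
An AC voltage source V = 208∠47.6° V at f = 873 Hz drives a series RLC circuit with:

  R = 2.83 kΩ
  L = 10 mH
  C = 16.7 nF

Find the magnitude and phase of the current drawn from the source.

Step 1 — Angular frequency: ω = 2π·f = 2π·873 = 5485 rad/s.
Step 2 — Component impedances:
  R: Z = R = 2830 Ω
  L: Z = jωL = j·5485·0.01 = 0 + j54.85 Ω
  C: Z = 1/(jωC) = -j/(ω·C) = 0 - j1.092e+04 Ω
Step 3 — Series combination: Z_total = R + L + C = 2830 - j1.086e+04 Ω = 1.122e+04∠-75.4° Ω.
Step 4 — Source phasor: V = 208∠47.6° V = 140.3 + j153.6 V.
Step 5 — Ohm's law: I = V / Z_total = (140.3 + j153.6) / (2830 - j1.086e+04) = -0.01009 + j0.01554 A.
Step 6 — Convert to polar: |I| = 0.01853 A, ∠I = 123.0°.

I = 0.01853∠123.0° A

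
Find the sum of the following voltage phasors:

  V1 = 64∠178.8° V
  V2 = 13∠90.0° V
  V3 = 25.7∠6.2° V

Step 1 — Convert each phasor to rectangular form:
  V1 = 64·(cos(178.8°) + j·sin(178.8°)) = -63.99 + j1.34 V
  V2 = 13·(cos(90.0°) + j·sin(90.0°)) = 0 + j13 V
  V3 = 25.7·(cos(6.2°) + j·sin(6.2°)) = 25.55 + j2.776 V
Step 2 — Sum components: V_total = -38.44 + j17.12 V.
Step 3 — Convert to polar: |V_total| = 42.07 V, ∠V_total = 156.0°.

V_total = 42.07∠156.0° V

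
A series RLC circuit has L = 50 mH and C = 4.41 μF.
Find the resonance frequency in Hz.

Step 1 — Resonance condition Im(Z)=0 gives ω₀ = 1/√(LC).
Step 2 — ω₀ = 1/√(0.05·4.41e-06) = 2130 rad/s.
Step 3 — f₀ = ω₀/(2π) = 338.9 Hz.

f₀ = 338.9 Hz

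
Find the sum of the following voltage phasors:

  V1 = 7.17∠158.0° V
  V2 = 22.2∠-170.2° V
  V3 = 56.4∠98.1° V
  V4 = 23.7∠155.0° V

Step 1 — Convert each phasor to rectangular form:
  V1 = 7.17·(cos(158.0°) + j·sin(158.0°)) = -6.648 + j2.686 V
  V2 = 22.2·(cos(-170.2°) + j·sin(-170.2°)) = -21.88 - j3.779 V
  V3 = 56.4·(cos(98.1°) + j·sin(98.1°)) = -7.947 + j55.84 V
  V4 = 23.7·(cos(155.0°) + j·sin(155.0°)) = -21.48 + j10.02 V
Step 2 — Sum components: V_total = -57.95 + j64.76 V.
Step 3 — Convert to polar: |V_total| = 86.9 V, ∠V_total = 131.8°.

V_total = 86.9∠131.8° V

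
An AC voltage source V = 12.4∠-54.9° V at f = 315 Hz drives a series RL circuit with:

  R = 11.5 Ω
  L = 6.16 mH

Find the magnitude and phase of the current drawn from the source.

Step 1 — Angular frequency: ω = 2π·f = 2π·315 = 1979 rad/s.
Step 2 — Component impedances:
  R: Z = R = 11.5 Ω
  L: Z = jωL = j·1979·0.00616 = 0 + j12.19 Ω
Step 3 — Series combination: Z_total = R + L = 11.5 + j12.19 Ω = 16.76∠46.7° Ω.
Step 4 — Source phasor: V = 12.4∠-54.9° V = 7.13 - j10.15 V.
Step 5 — Ohm's law: I = V / Z_total = (7.13 - j10.15) / (11.5 + j12.19) = -0.1484 - j0.7248 A.
Step 6 — Convert to polar: |I| = 0.7399 A, ∠I = -101.6°.

I = 0.7399∠-101.6° A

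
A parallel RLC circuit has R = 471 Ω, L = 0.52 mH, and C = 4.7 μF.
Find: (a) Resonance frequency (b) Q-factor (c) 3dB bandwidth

Step 1 — Resonance: ω₀ = 1/√(LC) = 1/√(0.00052·4.7e-06) = 2.023e+04 rad/s.
Step 2 — f₀ = ω₀/(2π) = 3219 Hz.
Step 3 — Parallel Q: Q = R/(ω₀L) = 471/(2.023e+04·0.00052) = 44.78.
Step 4 — Bandwidth: Δω = ω₀/Q = 451.7 rad/s; BW = Δω/(2π) = 71.9 Hz.

(a) f₀ = 3219 Hz  (b) Q = 44.78  (c) BW = 71.9 Hz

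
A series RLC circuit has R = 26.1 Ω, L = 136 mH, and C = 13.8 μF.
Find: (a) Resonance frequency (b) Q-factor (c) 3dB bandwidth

Step 1 — Resonance: ω₀ = 1/√(LC) = 1/√(0.136·1.38e-05) = 729.9 rad/s.
Step 2 — f₀ = ω₀/(2π) = 116.2 Hz.
Step 3 — Series Q: Q = ω₀L/R = 729.9·0.136/26.1 = 3.804.
Step 4 — Bandwidth: Δω = ω₀/Q = 191.9 rad/s; BW = Δω/(2π) = 30.54 Hz.

(a) f₀ = 116.2 Hz  (b) Q = 3.804  (c) BW = 30.54 Hz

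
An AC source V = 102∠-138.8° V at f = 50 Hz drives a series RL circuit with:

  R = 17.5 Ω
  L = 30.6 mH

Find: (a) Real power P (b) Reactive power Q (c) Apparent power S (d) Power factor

Step 1 — Angular frequency: ω = 2π·f = 2π·50 = 314.2 rad/s.
Step 2 — Component impedances:
  R: Z = R = 17.5 Ω
  L: Z = jωL = j·314.2·0.0306 = 0 + j9.613 Ω
Step 3 — Series combination: Z_total = R + L = 17.5 + j9.613 Ω = 19.97∠28.8° Ω.
Step 4 — Source phasor: V = 102∠-138.8° V = -76.75 - j67.19 V.
Step 5 — Current: I = V / Z = -4.989 - j1.099 A = 5.109∠-167.6° A.
Step 6 — Complex power: S = V·I* = 456.7 + j250.9 VA.
Step 7 — Real power: P = Re(S) = 456.7 W.
Step 8 — Reactive power: Q = Im(S) = 250.9 VAR.
Step 9 — Apparent power: |S| = 521.1 VA.
Step 10 — Power factor: PF = P/|S| = 0.8765 (lagging).

(a) P = 456.7 W  (b) Q = 250.9 VAR  (c) S = 521.1 VA  (d) PF = 0.8765 (lagging)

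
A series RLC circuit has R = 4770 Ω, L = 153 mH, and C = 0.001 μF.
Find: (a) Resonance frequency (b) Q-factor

Step 1 — Resonance condition Im(Z)=0 gives ω₀ = 1/√(LC).
Step 2 — ω₀ = 1/√(0.153·1e-09) = 8.085e+04 rad/s.
Step 3 — f₀ = ω₀/(2π) = 1.287e+04 Hz.
Step 4 — Series Q: Q = ω₀L/R = 8.085e+04·0.153/4770 = 2.593.

(a) f₀ = 1.287e+04 Hz  (b) Q = 2.593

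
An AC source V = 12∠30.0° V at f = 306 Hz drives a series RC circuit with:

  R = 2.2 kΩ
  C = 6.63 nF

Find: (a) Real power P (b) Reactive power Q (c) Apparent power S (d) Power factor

Step 1 — Angular frequency: ω = 2π·f = 2π·306 = 1923 rad/s.
Step 2 — Component impedances:
  R: Z = R = 2200 Ω
  C: Z = 1/(jωC) = -j/(ω·C) = 0 - j7.845e+04 Ω
Step 3 — Series combination: Z_total = R + C = 2200 - j7.845e+04 Ω = 7.848e+04∠-88.4° Ω.
Step 4 — Source phasor: V = 12∠30.0° V = 10.39 + j6 V.
Step 5 — Current: I = V / Z = -7.271e-05 + j0.0001345 A = 0.0001529∠118.4° A.
Step 6 — Complex power: S = V·I* = 5.144e-05 - j0.001834 VA.
Step 7 — Real power: P = Re(S) = 5.144e-05 W.
Step 8 — Reactive power: Q = Im(S) = -0.001834 VAR.
Step 9 — Apparent power: |S| = 0.001835 VA.
Step 10 — Power factor: PF = P/|S| = 0.02803 (leading).

(a) P = 5.144e-05 W  (b) Q = -0.001834 VAR  (c) S = 0.001835 VA  (d) PF = 0.02803 (leading)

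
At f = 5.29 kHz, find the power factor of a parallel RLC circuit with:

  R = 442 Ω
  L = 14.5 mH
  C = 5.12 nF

Step 1 — Angular frequency: ω = 2π·f = 2π·5290 = 3.324e+04 rad/s.
Step 2 — Component impedances:
  R: Z = R = 442 Ω
  L: Z = jωL = j·3.324e+04·0.0145 = 0 + j482 Ω
  C: Z = 1/(jωC) = -j/(ω·C) = 0 - j5876 Ω
Step 3 — Parallel combination: 1/Z_total = 1/R + 1/L + 1/C; Z_total = 258.7 + j217.8 Ω = 338.1∠40.1° Ω.
Step 4 — Power factor: PF = cos(φ) = Re(Z)/|Z| = 258.67/338.13 = 0.765.
Step 5 — Type: Im(Z) = 217.8 ⇒ lagging (phase φ = 40.1°).

PF = 0.765 (lagging, φ = 40.1°)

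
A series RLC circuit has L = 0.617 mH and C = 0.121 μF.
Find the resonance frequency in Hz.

Step 1 — Resonance condition Im(Z)=0 gives ω₀ = 1/√(LC).
Step 2 — ω₀ = 1/√(0.000617·1.21e-07) = 1.157e+05 rad/s.
Step 3 — f₀ = ω₀/(2π) = 1.842e+04 Hz.

f₀ = 1.842e+04 Hz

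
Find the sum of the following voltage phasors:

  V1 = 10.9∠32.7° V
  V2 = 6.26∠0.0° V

Step 1 — Convert each phasor to rectangular form:
  V1 = 10.9·(cos(32.7°) + j·sin(32.7°)) = 9.172 + j5.889 V
  V2 = 6.26·(cos(0.0°) + j·sin(0.0°)) = 6.26 V
Step 2 — Sum components: V_total = 15.43 + j5.889 V.
Step 3 — Convert to polar: |V_total| = 16.52 V, ∠V_total = 20.9°.

V_total = 16.52∠20.9° V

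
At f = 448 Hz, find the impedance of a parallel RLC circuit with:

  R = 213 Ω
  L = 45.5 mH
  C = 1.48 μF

Step 1 — Angular frequency: ω = 2π·f = 2π·448 = 2815 rad/s.
Step 2 — Component impedances:
  R: Z = R = 213 Ω
  L: Z = jωL = j·2815·0.0455 = 0 + j128.1 Ω
  C: Z = 1/(jωC) = -j/(ω·C) = 0 - j240 Ω
Step 3 — Parallel combination: 1/Z_total = 1/R + 1/L + 1/C; Z_total = 133 + j103.2 Ω = 168.3∠37.8° Ω.

Z = 133 + j103.2 Ω = 168.3∠37.8° Ω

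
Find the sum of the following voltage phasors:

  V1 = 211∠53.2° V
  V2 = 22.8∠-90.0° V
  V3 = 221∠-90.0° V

Step 1 — Convert each phasor to rectangular form:
  V1 = 211·(cos(53.2°) + j·sin(53.2°)) = 126.4 + j169 V
  V2 = 22.8·(cos(-90.0°) + j·sin(-90.0°)) = 0 - j22.8 V
  V3 = 221·(cos(-90.0°) + j·sin(-90.0°)) = 0 - j221 V
Step 2 — Sum components: V_total = 126.4 - j74.85 V.
Step 3 — Convert to polar: |V_total| = 146.9 V, ∠V_total = -30.6°.

V_total = 146.9∠-30.6° V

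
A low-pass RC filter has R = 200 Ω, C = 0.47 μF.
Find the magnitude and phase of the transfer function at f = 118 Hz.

Step 1 — Angular frequency: ω = 2π·118 = 741.4 rad/s.
Step 2 — Transfer function: H(jω) = 1/(1 + jωRC).
Step 3 — Denominator: 1 + jωRC = 1 + j·741.4·200·4.7e-07 = 1 + j0.06969.
Step 4 — H = 0.9952 - j0.06936.
Step 5 — Magnitude: |H| = 0.9976 (-0.0 dB); phase: φ = -4.0°.

|H| = 0.9976 (-0.0 dB), φ = -4.0°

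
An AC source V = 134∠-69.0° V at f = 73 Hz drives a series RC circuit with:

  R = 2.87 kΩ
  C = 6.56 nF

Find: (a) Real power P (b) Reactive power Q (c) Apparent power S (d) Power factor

Step 1 — Angular frequency: ω = 2π·f = 2π·73 = 458.7 rad/s.
Step 2 — Component impedances:
  R: Z = R = 2870 Ω
  C: Z = 1/(jωC) = -j/(ω·C) = 0 - j3.323e+05 Ω
Step 3 — Series combination: Z_total = R + C = 2870 - j3.323e+05 Ω = 3.324e+05∠-89.5° Ω.
Step 4 — Source phasor: V = 134∠-69.0° V = 48.02 - j125.1 V.
Step 5 — Current: I = V / Z = 0.0003776 + j0.0001412 A = 0.0004032∠20.5° A.
Step 6 — Complex power: S = V·I* = 0.0004665 - j0.05402 VA.
Step 7 — Real power: P = Re(S) = 0.0004665 W.
Step 8 — Reactive power: Q = Im(S) = -0.05402 VAR.
Step 9 — Apparent power: |S| = 0.05403 VA.
Step 10 — Power factor: PF = P/|S| = 0.008635 (leading).

(a) P = 0.0004665 W  (b) Q = -0.05402 VAR  (c) S = 0.05403 VA  (d) PF = 0.008635 (leading)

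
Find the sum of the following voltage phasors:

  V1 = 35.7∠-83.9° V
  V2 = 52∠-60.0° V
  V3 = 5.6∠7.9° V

Step 1 — Convert each phasor to rectangular form:
  V1 = 35.7·(cos(-83.9°) + j·sin(-83.9°)) = 3.794 - j35.5 V
  V2 = 52·(cos(-60.0°) + j·sin(-60.0°)) = 26 - j45.03 V
  V3 = 5.6·(cos(7.9°) + j·sin(7.9°)) = 5.547 + j0.7697 V
Step 2 — Sum components: V_total = 35.34 - j79.76 V.
Step 3 — Convert to polar: |V_total| = 87.24 V, ∠V_total = -66.1°.

V_total = 87.24∠-66.1° V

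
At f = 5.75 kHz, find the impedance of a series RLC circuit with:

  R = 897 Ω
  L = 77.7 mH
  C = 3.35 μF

Step 1 — Angular frequency: ω = 2π·f = 2π·5750 = 3.613e+04 rad/s.
Step 2 — Component impedances:
  R: Z = R = 897 Ω
  L: Z = jωL = j·3.613e+04·0.0777 = 0 + j2807 Ω
  C: Z = 1/(jωC) = -j/(ω·C) = 0 - j8.262 Ω
Step 3 — Series combination: Z_total = R + L + C = 897 + j2799 Ω = 2939∠72.2° Ω.

Z = 897 + j2799 Ω = 2939∠72.2° Ω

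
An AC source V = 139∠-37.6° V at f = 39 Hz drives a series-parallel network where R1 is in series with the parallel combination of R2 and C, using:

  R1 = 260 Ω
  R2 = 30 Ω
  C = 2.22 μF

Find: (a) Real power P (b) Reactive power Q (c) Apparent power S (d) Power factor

Step 1 — Angular frequency: ω = 2π·f = 2π·39 = 245 rad/s.
Step 2 — Component impedances:
  R1: Z = R = 260 Ω
  R2: Z = R = 30 Ω
  C: Z = 1/(jωC) = -j/(ω·C) = 0 - j1838 Ω
Step 3 — Parallel branch: R2 || C = 1/(1/R2 + 1/C) = 29.99 - j0.4895 Ω.
Step 4 — Series with R1: Z_total = R1 + (R2 || C) = 290 - j0.4895 Ω = 290∠-0.1° Ω.
Step 5 — Source phasor: V = 139∠-37.6° V = 110.1 - j84.81 V.
Step 6 — Current: I = V / Z = 0.3803 - j0.2918 A = 0.4793∠-37.5° A.
Step 7 — Complex power: S = V·I* = 66.63 - j0.1125 VA.
Step 8 — Real power: P = Re(S) = 66.63 W.
Step 9 — Reactive power: Q = Im(S) = -0.1125 VAR.
Step 10 — Apparent power: |S| = 66.63 VA.
Step 11 — Power factor: PF = P/|S| = 1 (leading).

(a) P = 66.63 W  (b) Q = -0.1125 VAR  (c) S = 66.63 VA  (d) PF = 1 (leading)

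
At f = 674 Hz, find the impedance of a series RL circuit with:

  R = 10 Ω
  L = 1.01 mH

Step 1 — Angular frequency: ω = 2π·f = 2π·674 = 4235 rad/s.
Step 2 — Component impedances:
  R: Z = R = 10 Ω
  L: Z = jωL = j·4235·0.00101 = 0 + j4.277 Ω
Step 3 — Series combination: Z_total = R + L = 10 + j4.277 Ω = 10.88∠23.2° Ω.

Z = 10 + j4.277 Ω = 10.88∠23.2° Ω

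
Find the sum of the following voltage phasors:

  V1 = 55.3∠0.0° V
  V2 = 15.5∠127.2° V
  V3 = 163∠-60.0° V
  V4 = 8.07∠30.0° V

Step 1 — Convert each phasor to rectangular form:
  V1 = 55.3·(cos(0.0°) + j·sin(0.0°)) = 55.3 V
  V2 = 15.5·(cos(127.2°) + j·sin(127.2°)) = -9.371 + j12.35 V
  V3 = 163·(cos(-60.0°) + j·sin(-60.0°)) = 81.5 - j141.2 V
  V4 = 8.07·(cos(30.0°) + j·sin(30.0°)) = 6.989 + j4.035 V
Step 2 — Sum components: V_total = 134.4 - j124.8 V.
Step 3 — Convert to polar: |V_total| = 183.4 V, ∠V_total = -42.9°.

V_total = 183.4∠-42.9° V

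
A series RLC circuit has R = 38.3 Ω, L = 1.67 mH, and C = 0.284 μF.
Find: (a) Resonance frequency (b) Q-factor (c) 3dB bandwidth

Step 1 — Resonance: ω₀ = 1/√(LC) = 1/√(0.00167·2.84e-07) = 4.592e+04 rad/s.
Step 2 — f₀ = ω₀/(2π) = 7308 Hz.
Step 3 — Series Q: Q = ω₀L/R = 4.592e+04·0.00167/38.3 = 2.002.
Step 4 — Bandwidth: Δω = ω₀/Q = 2.293e+04 rad/s; BW = Δω/(2π) = 3650 Hz.

(a) f₀ = 7308 Hz  (b) Q = 2.002  (c) BW = 3650 Hz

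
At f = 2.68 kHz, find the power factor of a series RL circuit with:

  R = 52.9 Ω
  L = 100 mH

Step 1 — Angular frequency: ω = 2π·f = 2π·2680 = 1.684e+04 rad/s.
Step 2 — Component impedances:
  R: Z = R = 52.9 Ω
  L: Z = jωL = j·1.684e+04·0.1 = 0 + j1684 Ω
Step 3 — Series combination: Z_total = R + L = 52.9 + j1684 Ω = 1685∠88.2° Ω.
Step 4 — Power factor: PF = cos(φ) = Re(Z)/|Z| = 52.9/1684.7 = 0.0314.
Step 5 — Type: Im(Z) = 1684 ⇒ lagging (phase φ = 88.2°).

PF = 0.0314 (lagging, φ = 88.2°)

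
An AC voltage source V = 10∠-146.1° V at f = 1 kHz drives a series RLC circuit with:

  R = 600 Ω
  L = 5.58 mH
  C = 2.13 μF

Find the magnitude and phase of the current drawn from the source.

Step 1 — Angular frequency: ω = 2π·f = 2π·1000 = 6283 rad/s.
Step 2 — Component impedances:
  R: Z = R = 600 Ω
  L: Z = jωL = j·6283·0.00558 = 0 + j35.06 Ω
  C: Z = 1/(jωC) = -j/(ω·C) = 0 - j74.72 Ω
Step 3 — Series combination: Z_total = R + L + C = 600 - j39.66 Ω = 601.3∠-3.8° Ω.
Step 4 — Source phasor: V = 10∠-146.1° V = -8.3 - j5.577 V.
Step 5 — Ohm's law: I = V / Z_total = (-8.3 - j5.577) / (600 - j39.66) = -0.01316 - j0.01017 A.
Step 6 — Convert to polar: |I| = 0.01663 A, ∠I = -142.3°.

I = 0.01663∠-142.3° A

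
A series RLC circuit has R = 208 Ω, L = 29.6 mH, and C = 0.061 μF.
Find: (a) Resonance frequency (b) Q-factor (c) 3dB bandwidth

Step 1 — Resonance: ω₀ = 1/√(LC) = 1/√(0.0296·6.1e-08) = 2.353e+04 rad/s.
Step 2 — f₀ = ω₀/(2π) = 3745 Hz.
Step 3 — Series Q: Q = ω₀L/R = 2.353e+04·0.0296/208 = 3.349.
Step 4 — Bandwidth: Δω = ω₀/Q = 7027 rad/s; BW = Δω/(2π) = 1118 Hz.

(a) f₀ = 3745 Hz  (b) Q = 3.349  (c) BW = 1118 Hz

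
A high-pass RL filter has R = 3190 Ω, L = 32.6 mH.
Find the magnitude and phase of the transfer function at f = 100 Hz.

Step 1 — Angular frequency: ω = 2π·100 = 628.3 rad/s.
Step 2 — Transfer function: H(jω) = jωL/(R + jωL).
Step 3 — Numerator jωL = j·20.48; denominator R + jωL = 3190 + j20.48.
Step 4 — H = 4.123e-05 + j0.006421.
Step 5 — Magnitude: |H| = 0.006421 (-43.8 dB); phase: φ = 89.6°.

|H| = 0.006421 (-43.8 dB), φ = 89.6°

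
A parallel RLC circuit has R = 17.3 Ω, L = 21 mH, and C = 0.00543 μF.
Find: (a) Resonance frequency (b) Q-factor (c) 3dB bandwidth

Step 1 — Resonance: ω₀ = 1/√(LC) = 1/√(0.021·5.43e-09) = 9.365e+04 rad/s.
Step 2 — f₀ = ω₀/(2π) = 1.49e+04 Hz.
Step 3 — Parallel Q: Q = R/(ω₀L) = 17.3/(9.365e+04·0.021) = 0.008797.
Step 4 — Bandwidth: Δω = ω₀/Q = 1.065e+07 rad/s; BW = Δω/(2π) = 1.694e+06 Hz.

(a) f₀ = 1.49e+04 Hz  (b) Q = 0.008797  (c) BW = 1.694e+06 Hz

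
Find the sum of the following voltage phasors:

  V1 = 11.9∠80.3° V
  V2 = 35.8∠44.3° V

Step 1 — Convert each phasor to rectangular form:
  V1 = 11.9·(cos(80.3°) + j·sin(80.3°)) = 2.005 + j11.73 V
  V2 = 35.8·(cos(44.3°) + j·sin(44.3°)) = 25.62 + j25 V
Step 2 — Sum components: V_total = 27.63 + j36.73 V.
Step 3 — Convert to polar: |V_total| = 45.96 V, ∠V_total = 53.1°.

V_total = 45.96∠53.1° V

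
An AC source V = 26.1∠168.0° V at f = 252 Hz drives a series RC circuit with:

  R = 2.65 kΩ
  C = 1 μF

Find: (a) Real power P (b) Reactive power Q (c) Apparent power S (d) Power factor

Step 1 — Angular frequency: ω = 2π·f = 2π·252 = 1583 rad/s.
Step 2 — Component impedances:
  R: Z = R = 2650 Ω
  C: Z = 1/(jωC) = -j/(ω·C) = 0 - j631.6 Ω
Step 3 — Series combination: Z_total = R + C = 2650 - j631.6 Ω = 2724∠-13.4° Ω.
Step 4 — Source phasor: V = 26.1∠168.0° V = -25.53 + j5.426 V.
Step 5 — Current: I = V / Z = -0.009578 - j0.0002349 A = 0.009581∠-178.6° A.
Step 6 — Complex power: S = V·I* = 0.2432 - j0.05797 VA.
Step 7 — Real power: P = Re(S) = 0.2432 W.
Step 8 — Reactive power: Q = Im(S) = -0.05797 VAR.
Step 9 — Apparent power: |S| = 0.2501 VA.
Step 10 — Power factor: PF = P/|S| = 0.9728 (leading).

(a) P = 0.2432 W  (b) Q = -0.05797 VAR  (c) S = 0.2501 VA  (d) PF = 0.9728 (leading)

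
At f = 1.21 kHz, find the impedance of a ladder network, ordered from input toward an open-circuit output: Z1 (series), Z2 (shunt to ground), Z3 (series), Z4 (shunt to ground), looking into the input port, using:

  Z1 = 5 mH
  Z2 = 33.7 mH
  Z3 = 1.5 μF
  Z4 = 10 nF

Step 1 — Angular frequency: ω = 2π·f = 2π·1210 = 7603 rad/s.
Step 2 — Component impedances:
  Z1: Z = jωL = j·7603·0.005 = 0 + j38.01 Ω
  Z2: Z = jωL = j·7603·0.0337 = 0 + j256.2 Ω
  Z3: Z = 1/(jωC) = -j/(ω·C) = 0 - j87.69 Ω
  Z4: Z = 1/(jωC) = -j/(ω·C) = 0 - j1.315e+04 Ω
Step 3 — Ladder network (open output): work backward from the far end, alternating series and parallel combinations. Z_in = 0 + j299.3 Ω = 299.3∠90.0° Ω.

Z = 0 + j299.3 Ω = 299.3∠90.0° Ω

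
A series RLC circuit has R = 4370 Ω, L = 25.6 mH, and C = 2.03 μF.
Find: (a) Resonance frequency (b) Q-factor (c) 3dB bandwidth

Step 1 — Resonance condition Im(Z)=0 gives ω₀ = 1/√(LC).
Step 2 — ω₀ = 1/√(0.0256·2.03e-06) = 4387 rad/s.
Step 3 — f₀ = ω₀/(2π) = 698.2 Hz.
Step 4 — Series Q: Q = ω₀L/R = 4387·0.0256/4370 = 0.0257.
Step 5 — 3dB bandwidth: Δω = ω₀/Q = 1.707e+05 rad/s; BW = Δω/(2π) = 2.717e+04 Hz.

(a) f₀ = 698.2 Hz  (b) Q = 0.0257  (c) BW = 2.717e+04 Hz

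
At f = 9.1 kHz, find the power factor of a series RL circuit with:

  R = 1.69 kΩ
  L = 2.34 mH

Step 1 — Angular frequency: ω = 2π·f = 2π·9100 = 5.718e+04 rad/s.
Step 2 — Component impedances:
  R: Z = R = 1690 Ω
  L: Z = jωL = j·5.718e+04·0.00234 = 0 + j133.8 Ω
Step 3 — Series combination: Z_total = R + L = 1690 + j133.8 Ω = 1695∠4.5° Ω.
Step 4 — Power factor: PF = cos(φ) = Re(Z)/|Z| = 1690/1695.3 = 0.9969.
Step 5 — Type: Im(Z) = 133.8 ⇒ lagging (phase φ = 4.5°).

PF = 0.9969 (lagging, φ = 4.5°)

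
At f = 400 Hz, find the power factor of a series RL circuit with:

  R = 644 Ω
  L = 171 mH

Step 1 — Angular frequency: ω = 2π·f = 2π·400 = 2513 rad/s.
Step 2 — Component impedances:
  R: Z = R = 644 Ω
  L: Z = jωL = j·2513·0.171 = 0 + j429.8 Ω
Step 3 — Series combination: Z_total = R + L = 644 + j429.8 Ω = 774.2∠33.7° Ω.
Step 4 — Power factor: PF = cos(φ) = Re(Z)/|Z| = 644/774.2 = 0.8318.
Step 5 — Type: Im(Z) = 429.8 ⇒ lagging (phase φ = 33.7°).

PF = 0.8318 (lagging, φ = 33.7°)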